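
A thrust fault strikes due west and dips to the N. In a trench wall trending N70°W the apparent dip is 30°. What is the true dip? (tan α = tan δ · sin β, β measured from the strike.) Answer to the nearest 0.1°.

β = acute angle between strike due west and section N70°W = 20°.
tan(true dip) = tan 30° / sin 20° = 1.6881
true dip = arctan 1.6881 = 59.36°

59.4°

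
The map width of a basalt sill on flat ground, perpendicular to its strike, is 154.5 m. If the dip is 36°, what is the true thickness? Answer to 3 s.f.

90.8 m

True thickness t = w · sin(dip) = 154.5 × sin 36°
t = 154.5 × 0.5878 = 90.813 m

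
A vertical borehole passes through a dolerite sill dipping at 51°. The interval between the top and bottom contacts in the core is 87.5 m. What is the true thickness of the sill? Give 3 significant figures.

True thickness t = h · cos(dip) = 87.5 × cos 51°
t = 87.5 × 0.6293 = 55.066 m

55.1 m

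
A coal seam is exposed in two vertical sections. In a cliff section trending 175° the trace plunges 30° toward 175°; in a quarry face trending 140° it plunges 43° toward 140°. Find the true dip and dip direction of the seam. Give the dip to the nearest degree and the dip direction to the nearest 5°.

The two traces are lines in the plane: v₁ = (sin 175°·cos 30°, cos 175°·cos 30°, −sin 30°), v₂ = (sin 140°·cos 43°, cos 140°·cos 43°, −sin 43°).
The plane normal is n = v₁ × v₂ ∝ (0.308, -0.184, 0.363).
tan δ = √(n_x²+n_y²)/n_z = 0.359/0.363, so δ = 44.6°.
Dip direction = atan2(0.308, -0.184) = 121° (azimuth of n's horizontal projection).

true dip 45°, dip direction 120°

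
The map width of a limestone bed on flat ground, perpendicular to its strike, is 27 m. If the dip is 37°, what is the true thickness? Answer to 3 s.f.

16.2 m

True thickness t = w · sin(dip) = 27 × sin 37°
t = 27 × 0.6018 = 16.249 m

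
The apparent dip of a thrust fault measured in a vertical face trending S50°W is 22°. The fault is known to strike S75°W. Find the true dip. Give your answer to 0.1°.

β = acute angle between strike S75°W and section S50°W = 25°.
tan(true dip) = tan 22° / sin 25° = 0.9560
true dip = arctan 0.9560 = 43.71°

43.7°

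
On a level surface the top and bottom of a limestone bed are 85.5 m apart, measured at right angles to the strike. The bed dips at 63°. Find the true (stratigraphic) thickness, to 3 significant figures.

76.2 m

True thickness t = w · sin(dip) = 85.5 × sin 63°
t = 85.5 × 0.8910 = 76.181 m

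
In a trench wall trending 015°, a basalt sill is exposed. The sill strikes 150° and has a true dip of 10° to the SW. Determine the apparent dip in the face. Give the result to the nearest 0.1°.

7.1°

Angle between strike (150°) and section (015°): β = 45°.
tan α = tan 10° × sin 45° = 0.1763 × 0.7071 = 0.1247
apparent dip = arctan 0.1247 = 7.11°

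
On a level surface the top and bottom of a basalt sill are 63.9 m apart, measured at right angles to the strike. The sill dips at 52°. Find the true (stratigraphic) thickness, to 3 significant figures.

True thickness t = w · sin(dip) = 63.9 × sin 52°
t = 63.9 × 0.7880 = 50.354 m

50.4 m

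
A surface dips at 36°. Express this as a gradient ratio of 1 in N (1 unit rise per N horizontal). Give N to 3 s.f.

1 in 1.38

1 : N means tan θ = 1/N, so N = 1/tan 36° = 1/0.7265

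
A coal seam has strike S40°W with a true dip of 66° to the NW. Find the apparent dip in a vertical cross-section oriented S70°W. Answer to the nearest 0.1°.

48.3°

The section lies 30° from the strike.
tan α = tan 66° × sin 30° = 2.2460 × 0.5000 = 1.1230
α = arctan(1.1230) = 48.32°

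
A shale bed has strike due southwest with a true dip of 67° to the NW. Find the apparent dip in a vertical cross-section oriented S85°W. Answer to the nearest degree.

The section lies 40° from the strike.
tan α = tan 67° × sin 40° = 2.3559 × 0.6428 = 1.5143
α = arctan(1.5143) = 56.56°

57°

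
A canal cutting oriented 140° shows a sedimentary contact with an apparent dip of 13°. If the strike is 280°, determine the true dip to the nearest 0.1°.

19.8°

The section is 40° from the strike.
tan δ = tan α / sin β = tan 13° / sin 40° = 0.2309 / 0.6428 = 0.3592
δ = arctan(0.3592) = 19.76°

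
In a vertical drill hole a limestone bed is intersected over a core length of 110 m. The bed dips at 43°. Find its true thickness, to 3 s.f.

80.4 m

True thickness t = h · cos(dip) = 110 × cos 43°
t = 110 × 0.7314 = 80.449 m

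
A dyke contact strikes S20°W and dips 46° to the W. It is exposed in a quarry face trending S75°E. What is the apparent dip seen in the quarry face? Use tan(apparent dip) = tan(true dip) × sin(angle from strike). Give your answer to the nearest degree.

The strike is S20°W and the section trends S75°E; the acute angle between them is β = 85°.
tan(apparent dip) = tan 46° · sin 85° = 1.0316
α = arctan(1.0316) = 45.89°

46°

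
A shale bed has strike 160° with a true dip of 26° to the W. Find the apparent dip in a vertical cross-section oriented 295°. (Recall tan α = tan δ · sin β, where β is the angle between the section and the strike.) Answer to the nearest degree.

The section lies 45° from the strike.
tan α = tan 26° × sin 45° = 0.4877 × 0.7071 = 0.3449
apparent dip = arctan 0.3449 = 19.03°

19°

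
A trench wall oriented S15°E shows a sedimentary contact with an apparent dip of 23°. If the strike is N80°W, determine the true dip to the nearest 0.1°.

The section is 65° from the strike.
tan(true dip) = tan 23° / sin 65° = 0.4684
true dip = arctan 0.4684 = 25.10°

25.1°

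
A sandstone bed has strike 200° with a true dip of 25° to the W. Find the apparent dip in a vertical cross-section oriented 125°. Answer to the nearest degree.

Angle between strike (200°) and section (125°): β = 75°.
tan(apparent dip) = tan 25° · sin 75° = 0.4504
apparent dip = arctan 0.4504 = 24.25°

24°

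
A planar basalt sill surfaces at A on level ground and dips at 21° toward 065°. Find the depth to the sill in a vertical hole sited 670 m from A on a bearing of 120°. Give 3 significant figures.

148 m

The hole lies 55° from the dip direction, so the down-dip offset is 670 × cos 55° = 384.30 m.
Depth = down-dip offset × tan(dip) = 384.30 × tan 21° = 384.30 × 0.3839
Depth = 147.52 m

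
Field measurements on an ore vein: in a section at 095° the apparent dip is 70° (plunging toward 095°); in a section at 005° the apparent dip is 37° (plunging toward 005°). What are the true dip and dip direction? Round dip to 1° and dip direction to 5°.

true dip 71°, dip direction 080°

Represent each trace as a vector plunging at its apparent dip toward its trend (east-north-up frame): v₁ = (0.341, -0.030, -0.940), v₂ = (0.070, 0.796, -0.602).
Cross product v₁ × v₂ gives the pole to the plane: n ∝ (0.766, 0.140, 0.273).
True dip = arccos(n_z / |n|) = arccos(0.3312) = 70.7°.
The horizontal component of n points toward azimuth atan2(n_x, n_y) = 80°, the dip direction.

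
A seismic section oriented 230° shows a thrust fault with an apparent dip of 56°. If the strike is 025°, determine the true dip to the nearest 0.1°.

74.1°

The section is 25° from the strike.
tan(true dip) = tan 56° / sin 25° = 3.5080
δ = arctan(3.5080) = 74.09°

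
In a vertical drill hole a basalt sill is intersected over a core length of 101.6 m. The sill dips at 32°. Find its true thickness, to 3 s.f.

True thickness t = h · cos(dip) = 101.6 × cos 32°
t = 101.6 × 0.8480 = 86.162 m

86.2 m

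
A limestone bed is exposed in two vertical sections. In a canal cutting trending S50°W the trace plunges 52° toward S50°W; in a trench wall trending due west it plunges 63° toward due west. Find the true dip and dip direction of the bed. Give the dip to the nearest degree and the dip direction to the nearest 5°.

Represent each trace as a vector plunging at its apparent dip toward its trend (east-north-up frame): v₁ = (-0.472, -0.396, -0.788), v₂ = (-0.454, -0.000, -0.891).
The plane normal is n = v₁ × v₂ ∝ (-0.353, 0.062, 0.180).
True dip = arccos(n_z / |n|) = arccos(0.4484) = 63.4°.
Dip direction = azimuth of (n_x, n_y) = atan2(-0.353, 0.062) = 280°.

true dip 63°, dip direction 280°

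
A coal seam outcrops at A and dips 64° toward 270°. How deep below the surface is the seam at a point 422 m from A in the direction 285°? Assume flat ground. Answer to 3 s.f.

The hole lies 15° from the dip direction, so the down-dip offset is 422 × cos 15° = 407.62 m.
Depth = down-dip offset × tan(dip) = 407.62 × tan 64° = 407.62 × 2.0503
Depth = 835.75 m

836 m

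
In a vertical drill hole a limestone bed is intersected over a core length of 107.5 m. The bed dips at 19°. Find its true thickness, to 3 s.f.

True thickness t = h · cos(dip) = 107.5 × cos 19°
t = 107.5 × 0.9455 = 101.643 m

102 m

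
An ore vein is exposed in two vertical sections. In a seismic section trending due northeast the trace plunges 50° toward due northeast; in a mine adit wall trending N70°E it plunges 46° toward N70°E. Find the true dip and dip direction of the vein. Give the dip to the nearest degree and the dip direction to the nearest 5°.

Represent each trace as a vector plunging at its apparent dip toward its trend (east-north-up frame): v₁ = (0.455, 0.455, -0.766), v₂ = (0.653, 0.238, -0.719).
n = v₁ × v₂ = (0.145, 0.173, 0.189) (taken with n_z > 0).
True dip = arccos(n_z / |n|) = arccos(0.6413) = 50.1°.
Dip direction = atan2(0.145, 0.173) = 40° (azimuth of n's horizontal projection).

true dip 50°, dip direction 040°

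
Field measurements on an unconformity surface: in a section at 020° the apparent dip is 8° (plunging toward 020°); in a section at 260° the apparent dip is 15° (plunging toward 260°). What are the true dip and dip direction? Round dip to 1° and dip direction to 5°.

Each apparent-dip line lies in the plane. As unit vectors (x east, y north, z up), v₁ plunges 8°→020° and v₂ plunges 15°→260°.
Cross product v₁ × v₂ gives the pole to the plane: n ∝ (-0.264, 0.220, 0.828).
True dip = arccos(n_z / |n|) = arccos(0.9236) = 22.5°.
Dip direction = azimuth of (n_x, n_y) = atan2(-0.264, 0.220) = 310°.

true dip 23°, dip direction 310°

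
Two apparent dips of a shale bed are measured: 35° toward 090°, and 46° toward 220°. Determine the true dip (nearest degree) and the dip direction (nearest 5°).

Each apparent-dip line lies in the plane. As unit vectors (x east, y north, z up), v₁ plunges 35°→090° and v₂ plunges 46°→220°.
Cross product v₁ × v₂ gives the pole to the plane: n ∝ (0.305, -0.845, 0.436).
True dip = arccos(n_z / |n|) = arccos(0.4364) = 64.1°.
Dip direction = atan2(0.305, -0.845) = 160° (azimuth of n's horizontal projection).

true dip 64°, dip direction 160°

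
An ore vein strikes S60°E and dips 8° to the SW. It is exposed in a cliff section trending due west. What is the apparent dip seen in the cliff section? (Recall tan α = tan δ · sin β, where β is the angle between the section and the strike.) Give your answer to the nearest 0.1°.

The strike is S60°E and the section trends due west; the acute angle between them is β = 30°.
tan(apparent dip) = tan 8° · sin 30° = 0.0703
apparent dip = arctan 0.0703 = 4.02°

4.0°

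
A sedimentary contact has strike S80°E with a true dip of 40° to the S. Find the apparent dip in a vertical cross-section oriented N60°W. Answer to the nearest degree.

16°

The section lies 20° from the strike.
tan α = tan 40° × sin 20° = 0.8391 × 0.3420 = 0.2870
α = arctan(0.2870) = 16.01°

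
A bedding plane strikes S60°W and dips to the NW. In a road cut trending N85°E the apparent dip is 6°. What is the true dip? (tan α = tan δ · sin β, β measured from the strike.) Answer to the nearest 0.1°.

The section is 25° from the strike.
tan δ = tan α / sin β = tan 6° / sin 25° = 0.1051 / 0.4226 = 0.2487
true dip = arctan 0.2487 = 13.97°

14.0°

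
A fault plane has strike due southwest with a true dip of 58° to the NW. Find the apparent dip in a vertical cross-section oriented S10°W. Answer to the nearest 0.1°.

42.5°

The section lies 35° from the strike.
tan(apparent dip) = tan 58° · sin 35° = 0.9179
apparent dip = arctan 0.9179 = 42.55°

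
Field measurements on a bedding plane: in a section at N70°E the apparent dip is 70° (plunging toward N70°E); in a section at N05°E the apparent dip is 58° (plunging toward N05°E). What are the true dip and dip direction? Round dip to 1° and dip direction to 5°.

Represent each trace as a vector plunging at its apparent dip toward its trend (east-north-up frame): v₁ = (0.321, 0.117, -0.940), v₂ = (0.046, 0.528, -0.848).
n = v₁ × v₂ = (0.397, 0.229, 0.164) (taken with n_z > 0).
Dip δ = arctan(|n_h|/n_z) = arctan(0.458/0.164) = 70.3°.
Dip direction = atan2(0.397, 0.229) = 60° (azimuth of n's horizontal projection).

true dip 70°, dip direction 060°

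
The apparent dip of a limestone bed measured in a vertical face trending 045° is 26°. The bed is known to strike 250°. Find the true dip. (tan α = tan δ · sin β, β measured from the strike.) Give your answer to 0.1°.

49.1°

The section is 25° from the strike.
tan δ = tan α / sin β = tan 26° / sin 25° = 0.4877 / 0.4226 = 1.1541
δ = arctan(1.1541) = 49.09°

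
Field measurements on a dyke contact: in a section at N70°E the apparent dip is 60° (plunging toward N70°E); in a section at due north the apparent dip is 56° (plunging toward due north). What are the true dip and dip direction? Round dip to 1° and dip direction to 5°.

The two traces are lines in the plane: v₁ = (sin 70°·cos 60°, cos 70°·cos 60°, −sin 60°), v₂ = (sin 0°·cos 56°, cos 0°·cos 56°, −sin 56°).
The plane normal is n = v₁ × v₂ ∝ (0.343, 0.390, 0.263).
tan δ = √(n_x²+n_y²)/n_z = 0.519/0.263, so δ = 63.1°.
Dip direction = azimuth of (n_x, n_y) = atan2(0.343, 0.390) = 41°.

true dip 63°, dip direction 040°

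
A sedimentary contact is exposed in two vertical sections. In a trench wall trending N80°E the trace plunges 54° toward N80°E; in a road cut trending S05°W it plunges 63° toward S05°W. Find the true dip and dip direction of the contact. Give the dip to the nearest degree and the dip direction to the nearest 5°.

Each apparent-dip line lies in the plane. As unit vectors (x east, y north, z up), v₁ plunges 54°→N80°E and v₂ plunges 63°→S05°W.
n = v₁ × v₂ = (0.457, -0.548, 0.258) (taken with n_z > 0).
tan δ = √(n_x²+n_y²)/n_z = 0.713/0.258, so δ = 70.1°.
Dip direction = atan2(0.457, -0.548) = 140° (azimuth of n's horizontal projection).

true dip 70°, dip direction 140°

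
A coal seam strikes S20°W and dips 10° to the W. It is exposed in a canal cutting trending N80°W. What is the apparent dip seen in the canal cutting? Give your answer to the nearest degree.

The strike is S20°W and the section trends N80°W; the acute angle between them is β = 80°.
tan(apparent dip) = tan 10° · sin 80° = 0.1736
apparent dip = arctan 0.1736 = 9.85°

10°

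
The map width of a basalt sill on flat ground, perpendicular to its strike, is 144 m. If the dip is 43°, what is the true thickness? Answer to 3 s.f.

98.2 m

True thickness t = w · sin(dip) = 144 × sin 43°
t = 144 × 0.6820 = 98.208 m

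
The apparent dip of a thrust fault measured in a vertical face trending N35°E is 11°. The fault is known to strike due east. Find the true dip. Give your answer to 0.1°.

13.3°

β = acute angle between strike due east and section N35°E = 55°.
tan(true dip) = tan 11° / sin 55° = 0.2373
true dip = arctan 0.2373 = 13.35°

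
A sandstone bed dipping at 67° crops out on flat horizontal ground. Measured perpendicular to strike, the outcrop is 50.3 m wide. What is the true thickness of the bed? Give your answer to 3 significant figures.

46.3 m

True thickness t = w · sin(dip) = 50.3 × sin 67°
t = 50.3 × 0.9205 = 46.301 m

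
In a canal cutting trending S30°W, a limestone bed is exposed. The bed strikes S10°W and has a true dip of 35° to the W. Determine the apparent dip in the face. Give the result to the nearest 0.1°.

13.5°

Angle between strike (S10°W) and section (S30°W): β = 20°.
tan α = tan 35° × sin 20° = 0.7002 × 0.3420 = 0.2395
α = arctan(0.2395) = 13.47°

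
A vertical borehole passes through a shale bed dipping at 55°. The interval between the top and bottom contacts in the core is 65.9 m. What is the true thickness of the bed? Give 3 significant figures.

True thickness t = h · cos(dip) = 65.9 × cos 55°
t = 65.9 × 0.5736 = 37.799 m

37.8 m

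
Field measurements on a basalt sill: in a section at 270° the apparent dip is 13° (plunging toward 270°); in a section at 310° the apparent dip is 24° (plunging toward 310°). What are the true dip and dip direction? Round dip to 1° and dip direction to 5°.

true dip 26°, dip direction 330°

Each apparent-dip line lies in the plane. As unit vectors (x east, y north, z up), v₁ plunges 13°→270° and v₂ plunges 24°→310°.
n = v₁ × v₂ = (-0.132, 0.239, 0.572) (taken with n_z > 0).
True dip = arccos(n_z / |n|) = arccos(0.9025) = 25.5°.
Dip direction = azimuth of (n_x, n_y) = atan2(-0.132, 0.239) = 331°.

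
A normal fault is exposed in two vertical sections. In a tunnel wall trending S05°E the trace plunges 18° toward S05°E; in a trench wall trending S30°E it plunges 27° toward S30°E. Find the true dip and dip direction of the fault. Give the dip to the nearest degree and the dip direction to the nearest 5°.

Represent each trace as a vector plunging at its apparent dip toward its trend (east-north-up frame): v₁ = (0.083, -0.947, -0.309), v₂ = (0.446, -0.772, -0.454).
The plane normal is n = v₁ × v₂ ∝ (0.192, -0.100, 0.358).
tan δ = √(n_x²+n_y²)/n_z = 0.216/0.358, so δ = 31.1°.
The horizontal component of n points toward azimuth atan2(n_x, n_y) = 118°, the dip direction.

true dip 31°, dip direction 120°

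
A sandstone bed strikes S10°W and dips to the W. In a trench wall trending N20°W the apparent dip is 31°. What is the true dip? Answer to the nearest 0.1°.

50.2°

The section is 30° from the strike.
tan(true dip) = tan 31° / sin 30° = 1.2017
δ = arctan(1.2017) = 50.23°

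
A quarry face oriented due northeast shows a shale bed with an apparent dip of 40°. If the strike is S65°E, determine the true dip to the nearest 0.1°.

41.8°

The section is 70° from the strike.
tan(true dip) = tan 40° / sin 70° = 0.8930
δ = arctan(0.8930) = 41.76°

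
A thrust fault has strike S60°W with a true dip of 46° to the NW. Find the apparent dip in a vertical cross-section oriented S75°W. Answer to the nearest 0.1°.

The strike is S60°W and the section trends S75°W; the acute angle between them is β = 15°.
tan(apparent dip) = tan 46° · sin 15° = 0.2680
α = arctan(0.2680) = 15.00°

15.0°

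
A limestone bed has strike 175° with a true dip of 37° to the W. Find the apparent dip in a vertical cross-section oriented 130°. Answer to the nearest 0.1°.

Angle between strike (175°) and section (130°): β = 45°.
tan(apparent dip) = tan 37° · sin 45° = 0.5328
α = arctan(0.5328) = 28.05°

28.1°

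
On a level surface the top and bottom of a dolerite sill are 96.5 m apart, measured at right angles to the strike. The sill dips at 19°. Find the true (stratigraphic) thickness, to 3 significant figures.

31.4 m

True thickness t = w · sin(dip) = 96.5 × sin 19°
t = 96.5 × 0.3256 = 31.417 m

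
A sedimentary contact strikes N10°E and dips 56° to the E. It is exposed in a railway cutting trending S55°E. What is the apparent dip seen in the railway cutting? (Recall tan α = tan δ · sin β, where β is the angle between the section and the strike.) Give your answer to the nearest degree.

53°

Angle between strike (N10°E) and section (S55°E): β = 65°.
tan α = tan 56° × sin 65° = 1.4826 × 0.9063 = 1.3437
apparent dip = arctan 1.3437 = 53.34°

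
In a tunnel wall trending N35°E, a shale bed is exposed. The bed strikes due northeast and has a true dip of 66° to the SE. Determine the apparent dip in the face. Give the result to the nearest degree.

21°

The section lies 10° from the strike.
tan(apparent dip) = tan 66° · sin 10° = 0.3900
α = arctan(0.3900) = 21.31°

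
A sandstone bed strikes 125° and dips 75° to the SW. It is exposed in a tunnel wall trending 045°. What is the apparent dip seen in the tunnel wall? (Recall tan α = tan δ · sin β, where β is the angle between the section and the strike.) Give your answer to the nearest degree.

The strike is 125° and the section trends 045°; the acute angle between them is β = 80°.
tan α = tan 75° × sin 80° = 3.7321 × 0.9848 = 3.6754
α = arctan(3.6754) = 74.78°

75°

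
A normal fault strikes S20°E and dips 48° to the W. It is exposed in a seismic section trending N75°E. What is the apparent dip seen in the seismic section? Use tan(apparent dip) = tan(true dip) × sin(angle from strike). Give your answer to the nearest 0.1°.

The strike is S20°E and the section trends N75°E; the acute angle between them is β = 85°.
tan α = tan 48° × sin 85° = 1.1106 × 0.9962 = 1.1064
apparent dip = arctan 1.1064 = 47.89°

47.9°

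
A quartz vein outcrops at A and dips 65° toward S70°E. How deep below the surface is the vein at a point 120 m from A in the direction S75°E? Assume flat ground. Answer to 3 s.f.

256 m

The hole lies 5° from the dip direction, so the down-dip offset is 120 × cos 5° = 119.54 m.
Depth = down-dip offset × tan(dip) = 119.54 × tan 65° = 119.54 × 2.1445
Depth = 256.36 m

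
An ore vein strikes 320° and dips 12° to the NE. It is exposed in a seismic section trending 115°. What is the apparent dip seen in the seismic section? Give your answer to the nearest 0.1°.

Angle between strike (320°) and section (115°): β = 25°.
tan α = tan 12° × sin 25° = 0.2126 × 0.4226 = 0.0898
α = arctan(0.0898) = 5.13°

5.1°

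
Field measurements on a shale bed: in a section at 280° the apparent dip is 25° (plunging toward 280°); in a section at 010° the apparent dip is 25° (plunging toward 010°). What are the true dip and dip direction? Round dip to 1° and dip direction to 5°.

true dip 33°, dip direction 325°

Represent each trace as a vector plunging at its apparent dip toward its trend (east-north-up frame): v₁ = (-0.893, 0.157, -0.423), v₂ = (0.157, 0.893, -0.423).
n = v₁ × v₂ = (-0.311, 0.444, 0.821) (taken with n_z > 0).
Dip δ = arctan(|n_h|/n_z) = arctan(0.542/0.821) = 33.4°.
Dip direction = azimuth of (n_x, n_y) = atan2(-0.311, 0.444) = 325°.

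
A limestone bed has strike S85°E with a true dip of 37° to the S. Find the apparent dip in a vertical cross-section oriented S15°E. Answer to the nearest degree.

The strike is S85°E and the section trends S15°E; the acute angle between them is β = 70°.
tan(apparent dip) = tan 37° · sin 70° = 0.7081
apparent dip = arctan 0.7081 = 35.30°

35°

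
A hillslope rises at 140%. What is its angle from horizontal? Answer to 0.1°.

tan θ = 140/100 = 1.4000
θ = arctan(1.4000) = 54.46°

54.5°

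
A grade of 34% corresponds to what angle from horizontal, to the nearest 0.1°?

18.8°

tan θ = 34/100 = 0.3400
θ = arctan(0.3400) = 18.78°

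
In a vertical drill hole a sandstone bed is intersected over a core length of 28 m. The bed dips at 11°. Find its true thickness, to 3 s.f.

True thickness t = h · cos(dip) = 28 × cos 11°
t = 28 × 0.9816 = 27.486 m

27.5 m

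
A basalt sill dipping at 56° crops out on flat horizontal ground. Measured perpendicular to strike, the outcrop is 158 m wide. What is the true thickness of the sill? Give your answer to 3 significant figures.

True thickness t = w · sin(dip) = 158 × sin 56°
t = 158 × 0.8290 = 130.988 m

131 m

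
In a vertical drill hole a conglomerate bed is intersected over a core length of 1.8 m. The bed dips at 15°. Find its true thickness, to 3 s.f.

True thickness t = h · cos(dip) = 1.8 × cos 15°
t = 1.8 × 0.9659 = 1.739 m

1.74 m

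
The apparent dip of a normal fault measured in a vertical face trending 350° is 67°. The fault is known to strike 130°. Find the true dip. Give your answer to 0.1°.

The section is 40° from the strike.
tan δ = tan α / sin β = tan 67° / sin 40° = 2.3559 / 0.6428 = 3.6651
true dip = arctan 3.6651 = 74.74°

74.7°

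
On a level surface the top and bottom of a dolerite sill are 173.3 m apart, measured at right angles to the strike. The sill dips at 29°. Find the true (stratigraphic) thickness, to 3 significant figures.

True thickness t = w · sin(dip) = 173.3 × sin 29°
t = 173.3 × 0.4848 = 84.018 m

84.0 m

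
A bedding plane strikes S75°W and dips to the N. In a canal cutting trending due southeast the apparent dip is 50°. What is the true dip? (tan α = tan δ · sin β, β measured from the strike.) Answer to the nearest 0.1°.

54.0°

The section is 60° from the strike.
tan(true dip) = tan 50° / sin 60° = 1.3761
δ = arctan(1.3761) = 53.99°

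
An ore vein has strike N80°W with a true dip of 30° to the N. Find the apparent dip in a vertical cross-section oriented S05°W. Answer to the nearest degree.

Angle between strike (N80°W) and section (S05°W): β = 85°.
tan(apparent dip) = tan 30° · sin 85° = 0.5752
apparent dip = arctan 0.5752 = 29.91°

30°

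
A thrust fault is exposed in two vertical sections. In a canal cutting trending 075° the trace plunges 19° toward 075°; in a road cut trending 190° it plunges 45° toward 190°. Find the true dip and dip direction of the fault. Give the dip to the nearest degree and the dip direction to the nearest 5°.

Represent each trace as a vector plunging at its apparent dip toward its trend (east-north-up frame): v₁ = (0.913, 0.245, -0.326), v₂ = (-0.123, -0.696, -0.707).
n = v₁ × v₂ = (0.400, -0.686, 0.606) (taken with n_z > 0).
True dip = arccos(n_z / |n|) = arccos(0.6068) = 52.6°.
The horizontal component of n points toward azimuth atan2(n_x, n_y) = 150°, the dip direction.

true dip 53°, dip direction 150°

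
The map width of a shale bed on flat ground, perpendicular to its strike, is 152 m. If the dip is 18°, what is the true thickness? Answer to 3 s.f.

47.0 m

True thickness t = w · sin(dip) = 152 × sin 18°
t = 152 × 0.3090 = 46.971 m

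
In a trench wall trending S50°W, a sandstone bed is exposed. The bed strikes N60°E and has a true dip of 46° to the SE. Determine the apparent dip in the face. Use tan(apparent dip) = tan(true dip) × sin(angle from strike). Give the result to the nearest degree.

Angle between strike (N60°E) and section (S50°W): β = 10°.
tan α = tan 46° × sin 10° = 1.0355 × 0.1736 = 0.1798
apparent dip = arctan 0.1798 = 10.19°

10°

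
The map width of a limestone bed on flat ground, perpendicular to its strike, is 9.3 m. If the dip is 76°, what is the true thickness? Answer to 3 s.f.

True thickness t = w · sin(dip) = 9.3 × sin 76°
t = 9.3 × 0.9703 = 9.024 m

9.02 m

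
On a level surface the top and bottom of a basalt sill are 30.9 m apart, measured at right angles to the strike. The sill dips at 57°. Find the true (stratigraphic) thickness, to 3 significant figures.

25.9 m

True thickness t = w · sin(dip) = 30.9 × sin 57°
t = 30.9 × 0.8387 = 25.915 m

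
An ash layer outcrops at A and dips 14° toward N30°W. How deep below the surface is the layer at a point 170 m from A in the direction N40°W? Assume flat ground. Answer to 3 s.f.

41.7 m

The hole lies 10° from the dip direction, so the down-dip offset is 170 × cos 10° = 167.42 m.
Depth = down-dip offset × tan(dip) = 167.42 × tan 14° = 167.42 × 0.2493
Depth = 41.74 m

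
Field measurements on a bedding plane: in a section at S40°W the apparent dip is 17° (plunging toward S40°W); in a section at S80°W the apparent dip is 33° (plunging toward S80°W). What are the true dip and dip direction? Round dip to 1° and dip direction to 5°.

Represent each trace as a vector plunging at its apparent dip toward its trend (east-north-up frame): v₁ = (-0.615, -0.733, -0.292), v₂ = (-0.826, -0.146, -0.545).
The plane normal is n = v₁ × v₂ ∝ (-0.356, 0.093, 0.516).
True dip = arccos(n_z / |n|) = arccos(0.8136) = 35.6°.
Dip direction = atan2(-0.356, 0.093) = 285° (azimuth of n's horizontal projection).

true dip 36°, dip direction 285°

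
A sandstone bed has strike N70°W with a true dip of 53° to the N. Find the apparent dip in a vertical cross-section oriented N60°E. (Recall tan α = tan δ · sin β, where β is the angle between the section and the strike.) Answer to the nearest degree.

The strike is N70°W and the section trends N60°E; the acute angle between them is β = 50°.
tan α = tan 53° × sin 50° = 1.3270 × 0.7660 = 1.0166
α = arctan(1.0166) = 45.47°

45°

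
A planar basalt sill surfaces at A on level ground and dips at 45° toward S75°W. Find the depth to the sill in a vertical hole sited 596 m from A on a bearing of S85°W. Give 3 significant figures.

The hole lies 10° from the dip direction, so the down-dip offset is 596 × cos 10° = 586.95 m.
Depth = down-dip offset × tan(dip) = 586.95 × tan 45° = 586.95 × 1.0000
Depth = 586.95 m

587 m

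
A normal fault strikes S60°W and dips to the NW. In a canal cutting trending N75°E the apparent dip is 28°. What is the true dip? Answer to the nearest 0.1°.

64.0°

β = acute angle between strike S60°W and section N75°E = 15°.
tan(true dip) = tan 28° / sin 15° = 2.0544
true dip = arctan 2.0544 = 64.04°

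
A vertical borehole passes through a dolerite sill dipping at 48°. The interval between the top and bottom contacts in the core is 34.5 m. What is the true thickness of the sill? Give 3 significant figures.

True thickness t = h · cos(dip) = 34.5 × cos 48°
t = 34.5 × 0.6691 = 23.085 m

23.1 m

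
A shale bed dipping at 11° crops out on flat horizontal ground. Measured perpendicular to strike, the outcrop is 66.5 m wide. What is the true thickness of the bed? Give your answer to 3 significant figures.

12.7 m

True thickness t = w · sin(dip) = 66.5 × sin 11°
t = 66.5 × 0.1908 = 12.689 m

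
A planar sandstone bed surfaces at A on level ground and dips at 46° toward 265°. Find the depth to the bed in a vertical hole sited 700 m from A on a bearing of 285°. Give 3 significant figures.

The hole lies 20° from the dip direction, so the down-dip offset is 700 × cos 20° = 657.78 m.
Depth = down-dip offset × tan(dip) = 657.78 × tan 46° = 657.78 × 1.0355
Depth = 681.16 m

681 m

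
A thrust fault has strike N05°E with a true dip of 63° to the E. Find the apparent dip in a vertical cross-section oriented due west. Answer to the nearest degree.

63°

The strike is N05°E and the section trends due west; the acute angle between them is β = 85°.
tan α = tan 63° × sin 85° = 1.9626 × 0.9962 = 1.9551
apparent dip = arctan 1.9551 = 62.91°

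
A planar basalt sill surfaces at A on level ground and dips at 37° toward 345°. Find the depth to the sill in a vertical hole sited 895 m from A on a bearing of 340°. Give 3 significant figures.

The hole lies 5° from the dip direction, so the down-dip offset is 895 × cos 5° = 891.59 m.
Depth = down-dip offset × tan(dip) = 891.59 × tan 37° = 891.59 × 0.7536
Depth = 671.86 m

672 m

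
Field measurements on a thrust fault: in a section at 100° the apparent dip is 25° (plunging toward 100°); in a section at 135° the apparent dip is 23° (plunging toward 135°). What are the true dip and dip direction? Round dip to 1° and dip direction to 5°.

true dip 25°, dip direction 110°

The two traces are lines in the plane: v₁ = (sin 100°·cos 25°, cos 100°·cos 25°, −sin 25°), v₂ = (sin 135°·cos 23°, cos 135°·cos 23°, −sin 23°).
Cross product v₁ × v₂ gives the pole to the plane: n ∝ (0.214, -0.074, 0.479).
Dip δ = arctan(|n_h|/n_z) = arctan(0.226/0.479) = 25.3°.
The horizontal component of n points toward azimuth atan2(n_x, n_y) = 109°, the dip direction.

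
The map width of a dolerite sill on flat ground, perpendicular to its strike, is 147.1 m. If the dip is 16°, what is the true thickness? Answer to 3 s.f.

True thickness t = w · sin(dip) = 147.1 × sin 16°
t = 147.1 × 0.2756 = 40.546 m

40.5 m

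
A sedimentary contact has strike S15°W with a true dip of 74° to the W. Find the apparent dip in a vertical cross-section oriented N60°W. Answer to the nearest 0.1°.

The section lies 75° from the strike.
tan(apparent dip) = tan 74° · sin 75° = 3.3686
apparent dip = arctan 3.3686 = 73.47°

73.5°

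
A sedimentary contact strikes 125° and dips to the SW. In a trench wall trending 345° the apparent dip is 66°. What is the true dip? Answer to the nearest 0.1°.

β = acute angle between strike 125° and section 345° = 40°.
tan δ = tan α / sin β = tan 66° / sin 40° = 2.2460 / 0.6428 = 3.4942
true dip = arctan 3.4942 = 74.03°

74.0°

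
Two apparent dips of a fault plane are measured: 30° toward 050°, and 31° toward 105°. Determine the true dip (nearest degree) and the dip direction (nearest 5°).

true dip 34°, dip direction 080°

Represent each trace as a vector plunging at its apparent dip toward its trend (east-north-up frame): v₁ = (0.663, 0.557, -0.500), v₂ = (0.828, -0.222, -0.515).
The plane normal is n = v₁ × v₂ ∝ (0.398, 0.072, 0.608).
True dip = arccos(n_z / |n|) = arccos(0.8328) = 33.6°.
Dip direction = atan2(0.398, 0.072) = 80° (azimuth of n's horizontal projection).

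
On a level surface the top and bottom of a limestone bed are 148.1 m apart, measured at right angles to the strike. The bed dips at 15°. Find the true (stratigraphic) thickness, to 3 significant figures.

True thickness t = w · sin(dip) = 148.1 × sin 15°
t = 148.1 × 0.2588 = 38.331 m

38.3 m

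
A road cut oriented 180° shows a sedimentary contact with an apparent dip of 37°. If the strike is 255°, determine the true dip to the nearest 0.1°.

The section is 75° from the strike.
tan δ = tan α / sin β = tan 37° / sin 75° = 0.7536 / 0.9659 = 0.7801
δ = arctan(0.7801) = 37.96°

38.0°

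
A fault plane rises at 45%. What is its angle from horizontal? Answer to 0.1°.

24.2°

tan θ = 45/100 = 0.4500
θ = arctan(0.4500) = 24.23°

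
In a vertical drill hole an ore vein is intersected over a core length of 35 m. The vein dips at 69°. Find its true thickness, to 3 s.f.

12.5 m

True thickness t = h · cos(dip) = 35 × cos 69°
t = 35 × 0.3584 = 12.543 m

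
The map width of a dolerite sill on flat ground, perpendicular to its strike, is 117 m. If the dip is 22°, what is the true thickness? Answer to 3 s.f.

True thickness t = w · sin(dip) = 117 × sin 22°
t = 117 × 0.3746 = 43.829 m

43.8 m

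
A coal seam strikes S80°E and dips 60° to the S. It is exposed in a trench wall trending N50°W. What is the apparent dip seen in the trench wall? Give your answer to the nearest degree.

41°

The strike is S80°E and the section trends N50°W; the acute angle between them is β = 30°.
tan α = tan 60° × sin 30° = 1.7321 × 0.5000 = 0.8660
α = arctan(0.8660) = 40.89°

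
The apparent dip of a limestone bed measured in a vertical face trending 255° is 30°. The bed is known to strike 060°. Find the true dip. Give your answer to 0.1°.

The section is 15° from the strike.
tan(true dip) = tan 30° / sin 15° = 2.2307
δ = arctan(2.2307) = 65.85°

65.9°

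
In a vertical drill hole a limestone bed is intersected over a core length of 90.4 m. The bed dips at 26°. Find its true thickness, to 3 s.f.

True thickness t = h · cos(dip) = 90.4 × cos 26°
t = 90.4 × 0.8988 = 81.251 m

81.3 m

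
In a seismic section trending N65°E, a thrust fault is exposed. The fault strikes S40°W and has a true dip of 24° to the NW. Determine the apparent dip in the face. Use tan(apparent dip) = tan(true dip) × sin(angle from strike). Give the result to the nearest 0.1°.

10.7°

Angle between strike (S40°W) and section (N65°E): β = 25°.
tan(apparent dip) = tan 24° · sin 25° = 0.1882
apparent dip = arctan 0.1882 = 10.66°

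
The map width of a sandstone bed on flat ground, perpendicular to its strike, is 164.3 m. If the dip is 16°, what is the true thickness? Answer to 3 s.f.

True thickness t = w · sin(dip) = 164.3 × sin 16°
t = 164.3 × 0.2756 = 45.287 m

45.3 m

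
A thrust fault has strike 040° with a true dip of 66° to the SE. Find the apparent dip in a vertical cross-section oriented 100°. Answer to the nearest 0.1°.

62.8°

The section lies 60° from the strike.
tan α = tan 66° × sin 60° = 2.2460 × 0.8660 = 1.9451
α = arctan(1.9451) = 62.79°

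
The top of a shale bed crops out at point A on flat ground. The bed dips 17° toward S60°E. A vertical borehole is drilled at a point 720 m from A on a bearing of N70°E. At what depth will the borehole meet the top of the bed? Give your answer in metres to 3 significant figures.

The hole lies 50° from the dip direction, so the down-dip offset is 720 × cos 50° = 462.81 m.
Depth = down-dip offset × tan(dip) = 462.81 × tan 17° = 462.81 × 0.3057
Depth = 141.49 m

141 m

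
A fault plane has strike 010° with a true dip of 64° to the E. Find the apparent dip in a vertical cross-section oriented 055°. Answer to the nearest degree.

55°

Angle between strike (010°) and section (055°): β = 45°.
tan(apparent dip) = tan 64° · sin 45° = 1.4498
apparent dip = arctan 1.4498 = 55.40°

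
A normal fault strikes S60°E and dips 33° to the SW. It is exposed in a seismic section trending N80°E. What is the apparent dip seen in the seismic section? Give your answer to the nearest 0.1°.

Angle between strike (S60°E) and section (N80°E): β = 40°.
tan α = tan 33° × sin 40° = 0.6494 × 0.6428 = 0.4174
α = arctan(0.4174) = 22.66°

22.7°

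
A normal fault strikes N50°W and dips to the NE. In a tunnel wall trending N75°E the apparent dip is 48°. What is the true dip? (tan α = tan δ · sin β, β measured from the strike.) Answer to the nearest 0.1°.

53.6°

β = acute angle between strike N50°W and section N75°E = 55°.
tan δ = tan α / sin β = tan 48° / sin 55° = 1.1106 / 0.8192 = 1.3558
true dip = arctan 1.3558 = 53.59°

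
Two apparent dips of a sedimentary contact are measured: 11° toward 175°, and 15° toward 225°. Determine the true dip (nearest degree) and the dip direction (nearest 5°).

Each apparent-dip line lies in the plane. As unit vectors (x east, y north, z up), v₁ plunges 11°→175° and v₂ plunges 15°→225°.
Cross product v₁ × v₂ gives the pole to the plane: n ∝ (-0.123, -0.152, 0.726).
True dip = arccos(n_z / |n|) = arccos(0.9655) = 15.1°.
The horizontal component of n points toward azimuth atan2(n_x, n_y) = 219°, the dip direction.

true dip 15°, dip direction 220°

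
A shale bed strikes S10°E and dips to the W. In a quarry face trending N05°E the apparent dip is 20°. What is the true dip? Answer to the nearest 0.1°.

β = acute angle between strike S10°E and section N05°E = 15°.
tan δ = tan α / sin β = tan 20° / sin 15° = 0.3640 / 0.2588 = 1.4063
δ = arctan(1.4063) = 54.58°

54.6°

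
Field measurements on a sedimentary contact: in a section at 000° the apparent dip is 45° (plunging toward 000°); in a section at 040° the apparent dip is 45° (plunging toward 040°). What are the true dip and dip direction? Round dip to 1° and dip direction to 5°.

Each apparent-dip line lies in the plane. As unit vectors (x east, y north, z up), v₁ plunges 45°→000° and v₂ plunges 45°→040°.
The plane normal is n = v₁ × v₂ ∝ (0.117, 0.321, 0.321).
Dip δ = arctan(|n_h|/n_z) = arctan(0.342/0.321) = 46.8°.
Dip direction = azimuth of (n_x, n_y) = atan2(0.117, 0.321) = 20°.

true dip 47°, dip direction 020°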